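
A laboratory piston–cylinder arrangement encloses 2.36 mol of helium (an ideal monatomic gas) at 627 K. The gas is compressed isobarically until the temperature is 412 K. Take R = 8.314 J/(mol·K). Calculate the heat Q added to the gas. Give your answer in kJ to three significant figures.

Q ≈ -10.5 kJ

Isobaric: W = nRΔT = (2.36)(8.314)(-215) = -4219 J.
ΔU = nCᵥΔT with Cᵥ = 3R/2: ΔU = (2.36)(12.47)(-215) = -6328 J.
Q = ΔU + W = -6328 − 4219 = -10546 J.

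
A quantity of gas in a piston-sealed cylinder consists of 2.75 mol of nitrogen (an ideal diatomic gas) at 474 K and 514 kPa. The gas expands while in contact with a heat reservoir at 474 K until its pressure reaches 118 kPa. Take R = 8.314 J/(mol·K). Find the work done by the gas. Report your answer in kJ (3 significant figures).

W ≈ 15.9 kJ

Isothermal process: W = nRT ln(V₂/V₁) = nRT ln(P₁/P₂).
W = (2.75)(8.314)(474) × ln(514/118)
  = 10837 × ln(4.356) = 10837 × 1.472
W_by_gas = 15948 J.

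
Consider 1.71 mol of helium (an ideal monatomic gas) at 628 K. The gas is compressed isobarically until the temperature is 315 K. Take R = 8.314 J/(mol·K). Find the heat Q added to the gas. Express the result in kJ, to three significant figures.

Q ≈ -11.1 kJ

Isobaric: W = nRΔT = (1.71)(8.314)(-313) = -4450 J.
ΔU = nCᵥΔT with Cᵥ = 3R/2: ΔU = (1.71)(12.47)(-313) = -6675 J.
Q = ΔU + W = -6675 − 4450 = -11125 J.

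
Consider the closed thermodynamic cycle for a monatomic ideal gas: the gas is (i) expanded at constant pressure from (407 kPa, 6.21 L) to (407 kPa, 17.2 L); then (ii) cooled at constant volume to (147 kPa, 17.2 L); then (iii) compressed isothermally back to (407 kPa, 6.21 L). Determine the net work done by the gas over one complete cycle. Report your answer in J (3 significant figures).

Leg (i): W = PΔV = (407)(17.2 − 6.21) = 4473 J.
Leg (ii): W = 0.
Leg (iii): W = PᵢVᵢ ln(V_f/Vᵢ) = (2528) ln(6.21/17.2) = -2576 J.
W_net = 4473 − 2576 = 1897 J.

W_net ≈ 1900 J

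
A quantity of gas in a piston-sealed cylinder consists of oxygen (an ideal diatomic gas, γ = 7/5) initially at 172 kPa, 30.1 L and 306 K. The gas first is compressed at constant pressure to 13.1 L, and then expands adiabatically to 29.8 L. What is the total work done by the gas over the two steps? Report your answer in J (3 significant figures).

W_total ≈ -1350 J

Step 1 (isobaric): W = PΔV = (172 kPa)(13.1 − 30.1 L) = -2924 J.
After step 1: P = 172 kPa, V = 13.1 L, T = 133.2 K.
Step 2 (adiabatic): W = (P₁V₁ − P₂V₂)/(γ−1) = (2253 − 1622)/0.4 = 1578 J.
W_total = -2924 + 1578 = -1346 J.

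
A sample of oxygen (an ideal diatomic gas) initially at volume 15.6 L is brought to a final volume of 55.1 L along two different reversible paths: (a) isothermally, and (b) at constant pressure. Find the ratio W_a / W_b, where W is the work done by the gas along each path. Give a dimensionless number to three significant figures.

Path (a) isothermal: W = P₁V₁ ln(V₂/V₁) → W_a/(P₁V₁) = 1.262.
Path (b) isobaric: W = P₁(V₂ − V₁) → W_b/(P₁V₁) = 2.532.
W_a / W_b = 1.262 / 2.532 = 0.4984.

W_a / W_b ≈ 0.498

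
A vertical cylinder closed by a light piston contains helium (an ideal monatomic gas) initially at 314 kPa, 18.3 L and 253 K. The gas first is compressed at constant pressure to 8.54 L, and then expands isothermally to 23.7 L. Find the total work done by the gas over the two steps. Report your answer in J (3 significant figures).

Step 1 (isobaric): W = PΔV = (314 kPa)(8.54 − 18.3 L) = -3065 J.
After step 1: P = 314 kPa, V = 8.54 L, T = 118.1 K.
Step 2 (isothermal): W = P₁V₁ ln(V₂/V₁) = (2682) ln(23.7/8.54) = 2737 J.
W_total = -3065 + 2737 = -327.5 J.

W_total ≈ -328 J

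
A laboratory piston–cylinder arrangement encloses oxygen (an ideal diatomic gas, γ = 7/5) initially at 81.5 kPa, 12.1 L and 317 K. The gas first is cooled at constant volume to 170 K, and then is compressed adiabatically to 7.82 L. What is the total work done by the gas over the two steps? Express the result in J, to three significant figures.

Step 1 (isochoric): W = 0 (constant volume).
After step 1: P = 43.71 kPa (V unchanged).
Step 2 (adiabatic): W = (P₁V₁ − P₂V₂)/(γ−1) = (528.9 − 629.7)/0.4 = -252.2 J.
W_total = 0 − 252.2 = -252.2 J.

W_total ≈ -252 J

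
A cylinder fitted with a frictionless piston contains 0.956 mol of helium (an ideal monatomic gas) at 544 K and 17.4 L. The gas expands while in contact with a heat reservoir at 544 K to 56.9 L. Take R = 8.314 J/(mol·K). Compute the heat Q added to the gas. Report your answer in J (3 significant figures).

Q ≈ 5120 J

Isothermal ⇒ ΔU = 0, so Q = W = nRT ln(V₂/V₁).
Q = (0.956)(8.314)(544) ln(56.9/17.4) = 4324 × 1.185 = 5123 J.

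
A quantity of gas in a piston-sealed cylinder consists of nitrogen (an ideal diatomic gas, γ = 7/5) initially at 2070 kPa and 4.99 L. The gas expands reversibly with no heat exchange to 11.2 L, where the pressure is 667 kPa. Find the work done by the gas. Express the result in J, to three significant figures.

Adiabatic: W = (P₁V₁ − P₂V₂)/(γ − 1) with γ = 7/5.
P₁V₁ = 10329 J, P₂V₂ = 7470 J.
W = (10329 − 7470) / 0.4 = 7147 J.

W ≈ 7150 J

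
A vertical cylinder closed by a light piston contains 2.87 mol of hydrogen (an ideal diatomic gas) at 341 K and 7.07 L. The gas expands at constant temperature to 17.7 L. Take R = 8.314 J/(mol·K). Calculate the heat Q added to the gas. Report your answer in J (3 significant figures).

Isothermal ⇒ ΔU = 0, so Q = W = nRT ln(V₂/V₁).
Q = (2.87)(8.314)(341) ln(17.7/7.07) = 8137 × 0.9177 = 7467 J.

Q ≈ 7470 J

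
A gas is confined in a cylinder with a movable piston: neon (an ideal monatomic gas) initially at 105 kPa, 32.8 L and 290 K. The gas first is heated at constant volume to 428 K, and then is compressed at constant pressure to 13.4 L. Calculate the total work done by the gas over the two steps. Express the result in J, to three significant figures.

W_total ≈ -3010 J

Step 1 (isochoric): W = 0 (constant volume).
After step 1: P = 155 kPa (V unchanged).
Step 2 (isobaric): W = PΔV = (155 kPa)(13.4 − 32.8 L) = -3006 J.
W_total = 0 − 3006 = -3006 J.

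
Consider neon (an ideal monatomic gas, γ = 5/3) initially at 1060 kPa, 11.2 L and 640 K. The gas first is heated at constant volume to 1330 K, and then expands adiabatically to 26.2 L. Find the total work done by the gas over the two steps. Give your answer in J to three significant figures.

Step 1 (isochoric): W = 0 (constant volume).
After step 1: P = 2203 kPa (V unchanged).
Step 2 (adiabatic): W = (P₁V₁ − P₂V₂)/(γ−1) = (24672 − 14000)/0.667 = 16007 J.
W_total = 0 + 16007 = 16007 J.

W_total ≈ 16000 J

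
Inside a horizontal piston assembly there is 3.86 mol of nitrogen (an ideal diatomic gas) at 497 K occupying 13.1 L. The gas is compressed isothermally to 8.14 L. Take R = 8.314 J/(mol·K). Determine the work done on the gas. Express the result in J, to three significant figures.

Isothermal: W = nRT ln(V₂/V₁).
W = (3.86)(8.314)(497) × ln(8.14/13.1)
  = 15950 × -0.4758
W_by_gas = -7589 J; work on gas = −W_by = 7589 J.

W ≈ 7590 J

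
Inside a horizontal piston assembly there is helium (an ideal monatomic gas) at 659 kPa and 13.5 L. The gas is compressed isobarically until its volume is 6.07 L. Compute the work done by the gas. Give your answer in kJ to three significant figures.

W ≈ -4.90 kJ

Isobaric: W = P ΔV.
W = (659 kPa)(6.07 − 13.5 L) = (659)(-7.43) = -4896 J.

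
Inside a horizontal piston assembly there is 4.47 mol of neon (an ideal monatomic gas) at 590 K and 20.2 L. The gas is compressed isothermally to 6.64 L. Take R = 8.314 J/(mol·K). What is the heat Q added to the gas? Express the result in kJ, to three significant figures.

Q ≈ -24.4 kJ

Isothermal ⇒ ΔU = 0, so Q = W = nRT ln(V₂/V₁).
Q = (4.47)(8.314)(590) ln(6.64/20.2) = 21927 × -1.113 = -24395 J.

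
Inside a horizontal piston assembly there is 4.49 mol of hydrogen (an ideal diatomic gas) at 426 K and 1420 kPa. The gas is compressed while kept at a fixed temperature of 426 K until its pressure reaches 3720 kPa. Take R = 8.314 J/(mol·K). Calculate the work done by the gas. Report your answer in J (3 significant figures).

Isothermal process: W = nRT ln(V₂/V₁) = nRT ln(P₁/P₂).
W = (4.49)(8.314)(426) × ln(1420/3720)
  = 15903 × ln(0.3817) = 15903 × -0.9631
W_by_gas = -15315 J.

W ≈ -15300 J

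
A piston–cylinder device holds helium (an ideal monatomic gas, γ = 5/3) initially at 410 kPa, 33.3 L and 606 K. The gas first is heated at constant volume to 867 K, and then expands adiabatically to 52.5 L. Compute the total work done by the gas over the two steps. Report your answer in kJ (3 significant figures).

W_total ≈ 7.67 kJ

Step 1 (isochoric): W = 0 (constant volume).
After step 1: P = 586.6 kPa (V unchanged).
Step 2 (adiabatic): W = (P₁V₁ − P₂V₂)/(γ−1) = (19533 − 14420)/0.667 = 7670 J.
W_total = 0 + 7670 = 7670 J.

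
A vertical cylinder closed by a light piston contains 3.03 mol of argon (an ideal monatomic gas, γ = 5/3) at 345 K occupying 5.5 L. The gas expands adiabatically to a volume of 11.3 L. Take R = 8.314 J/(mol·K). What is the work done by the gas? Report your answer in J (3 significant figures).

W ≈ 4970 J

Adiabatic: TV^(γ−1) = const with γ = 5/3.
T₂ = T₁ (V₁/V₂)^(γ−1) = 345 × (5.5/11.3)^0.667 = 345 × 0.6188 = 213.5 K.
W_by = nCᵥ(T₁ − T₂) = (3.03)(12.47)(345 − 213.5) = 4970 J.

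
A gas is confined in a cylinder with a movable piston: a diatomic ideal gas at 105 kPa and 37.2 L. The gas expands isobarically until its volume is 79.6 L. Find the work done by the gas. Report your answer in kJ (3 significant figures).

W ≈ 4.45 kJ

Isobaric: W = P ΔV.
W = (105 kPa)(79.6 − 37.2 L) = (105)(42.4) = 4452 J.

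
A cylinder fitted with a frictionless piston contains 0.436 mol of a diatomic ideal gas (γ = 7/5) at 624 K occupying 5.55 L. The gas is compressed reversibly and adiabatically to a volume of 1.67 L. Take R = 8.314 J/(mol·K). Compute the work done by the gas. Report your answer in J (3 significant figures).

Adiabatic: TV^(γ−1) = const with γ = 7/5.
T₂ = T₁ (V₁/V₂)^(γ−1) = 624 × (5.55/1.67)^0.4 = 624 × 1.617 = 1009 K.
W_by = nCᵥ(T₁ − T₂) = (0.436)(20.79)(624 − 1009) = -3487 J.

W ≈ -3490 J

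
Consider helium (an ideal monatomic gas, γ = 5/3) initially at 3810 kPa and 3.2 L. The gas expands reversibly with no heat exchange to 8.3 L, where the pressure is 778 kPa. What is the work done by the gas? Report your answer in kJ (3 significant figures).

W ≈ 8.60 kJ

Adiabatic: W = (P₁V₁ − P₂V₂)/(γ − 1) with γ = 5/3.
P₁V₁ = 12192 J, P₂V₂ = 6457 J.
W = (12192 − 6457) / 0.6667 = 8602 J.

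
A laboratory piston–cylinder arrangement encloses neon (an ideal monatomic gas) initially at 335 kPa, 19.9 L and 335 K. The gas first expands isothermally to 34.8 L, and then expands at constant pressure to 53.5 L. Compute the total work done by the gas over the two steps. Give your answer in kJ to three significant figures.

W_total ≈ 7.31 kJ

Step 1 (isothermal): W = P₁V₁ ln(V₂/V₁) = (6666) ln(34.8/19.9) = 3726 J.
After step 1: P = 191.6 kPa, V = 34.8 L, T = 335 K.
Step 2 (isobaric): W = PΔV = (191.6 kPa)(53.5 − 34.8 L) = 3582 J.
W_total = 3726 + 3582 = 7308 J.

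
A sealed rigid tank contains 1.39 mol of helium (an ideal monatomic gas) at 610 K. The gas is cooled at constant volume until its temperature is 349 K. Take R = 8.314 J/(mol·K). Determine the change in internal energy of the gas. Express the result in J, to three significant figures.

Constant volume ⇒ W = 0, so Q = ΔU = nCᵥΔT with Cᵥ = 3R/2 = 12.47 J/(mol·K).
ΔU = (1.39)(12.47)(349 − 610) = -4524 J.

ΔU ≈ -4520 J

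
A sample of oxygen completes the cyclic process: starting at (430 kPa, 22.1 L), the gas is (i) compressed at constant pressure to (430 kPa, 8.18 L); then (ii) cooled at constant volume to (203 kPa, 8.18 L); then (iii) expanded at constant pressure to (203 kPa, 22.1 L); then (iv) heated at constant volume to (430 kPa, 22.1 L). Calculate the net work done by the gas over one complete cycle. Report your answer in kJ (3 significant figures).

W_net ≈ -3.16 kJ

Constant-volume legs do no work.
W(i) = (430)(8.18 − 22.1) = -5986 J; W(iii) = (203)(22.1 − 8.18) = 2826 J.
W_net = -5986 + 2826 = -3160 J (the counter-clockwise enclosed area).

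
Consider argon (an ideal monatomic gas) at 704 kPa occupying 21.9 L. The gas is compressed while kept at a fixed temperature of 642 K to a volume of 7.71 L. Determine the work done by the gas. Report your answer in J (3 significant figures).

W ≈ -16100 J

Isothermal: W = nRT ln(V₂/V₁) = P₁V₁ ln(V₂/V₁).
P₁V₁ = (704 kPa)(21.9 L) = 15418 J.
W = 15418 × ln(7.71/21.9) = 15418 × -1.044
W_by_gas = -16095 J.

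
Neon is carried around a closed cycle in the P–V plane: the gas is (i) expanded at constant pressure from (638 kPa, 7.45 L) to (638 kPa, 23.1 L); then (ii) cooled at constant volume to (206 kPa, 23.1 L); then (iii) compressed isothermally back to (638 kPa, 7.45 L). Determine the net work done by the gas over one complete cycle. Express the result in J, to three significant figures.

Leg (i): W = PΔV = (638)(23.1 − 7.45) = 9985 J.
Leg (ii): W = 0.
Leg (iii): W = PᵢVᵢ ln(V_f/Vᵢ) = (4759) ln(7.45/23.1) = -5385 J.
W_net = 9985 − 5385 = 4600 J.

W_net ≈ 4600 J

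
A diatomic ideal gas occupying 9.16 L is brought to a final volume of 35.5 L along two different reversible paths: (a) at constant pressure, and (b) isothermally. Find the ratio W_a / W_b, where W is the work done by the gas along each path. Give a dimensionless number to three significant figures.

Path (a) isobaric: W = P₁(V₂ − V₁) → W_a/(P₁V₁) = 2.876.
Path (b) isothermal: W = P₁V₁ ln(V₂/V₁) → W_b/(P₁V₁) = 1.355.
W_a / W_b = 2.876 / 1.355 = 2.123.

W_a / W_b ≈ 2.12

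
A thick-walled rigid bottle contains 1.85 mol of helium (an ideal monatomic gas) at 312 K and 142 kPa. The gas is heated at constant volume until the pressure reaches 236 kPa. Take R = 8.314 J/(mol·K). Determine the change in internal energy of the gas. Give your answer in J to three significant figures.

Constant volume ⇒ W = 0, so Q = ΔU = nCᵥΔT with Cᵥ = 3R/2 = 12.47 J/(mol·K).
At constant V, T₂/T₁ = P₂/P₁ ⇒ ΔT = T₁(P₂/P₁ − 1) = 312·(236/142 − 1) = 206.5 K.
ΔU = (1.85)(12.47)(206.5) = 4765 J.

ΔU ≈ 4770 J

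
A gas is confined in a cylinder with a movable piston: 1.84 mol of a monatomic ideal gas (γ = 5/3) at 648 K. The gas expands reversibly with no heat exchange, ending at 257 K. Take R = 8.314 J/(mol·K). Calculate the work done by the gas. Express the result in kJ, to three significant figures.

W ≈ 8.97 kJ

Adiabatic ⇒ Q = 0, so W_by = −ΔU = nCᵥ(T₁ − T₂).
Cᵥ = 3R/2 = 12.47 J/(mol·K).
W = (1.84)(12.47)(648 − 257) = 8972 J.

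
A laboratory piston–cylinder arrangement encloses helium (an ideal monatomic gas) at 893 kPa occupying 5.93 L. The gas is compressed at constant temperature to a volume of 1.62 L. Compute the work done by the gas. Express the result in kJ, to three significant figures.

Isothermal: W = nRT ln(V₂/V₁) = P₁V₁ ln(V₂/V₁).
P₁V₁ = (893 kPa)(5.93 L) = 5295 J.
W = 5295 × ln(1.62/5.93) = 5295 × -1.298
W_by_gas = -6871 J.

W ≈ -6.87 kJ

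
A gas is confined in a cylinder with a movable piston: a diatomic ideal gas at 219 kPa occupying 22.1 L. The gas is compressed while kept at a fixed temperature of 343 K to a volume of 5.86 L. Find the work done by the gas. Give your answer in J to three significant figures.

W ≈ -6420 J

Isothermal: W = nRT ln(V₂/V₁) = P₁V₁ ln(V₂/V₁).
P₁V₁ = (219 kPa)(22.1 L) = 4840 J.
W = 4840 × ln(5.86/22.1) = 4840 × -1.327
W_by_gas = -6425 J.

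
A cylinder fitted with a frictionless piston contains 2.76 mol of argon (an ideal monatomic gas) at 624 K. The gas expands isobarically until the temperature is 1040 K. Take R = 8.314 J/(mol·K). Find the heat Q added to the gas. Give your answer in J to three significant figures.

Isobaric: W = nRΔT = (2.76)(8.314)(416) = 9546 J.
ΔU = nCᵥΔT with Cᵥ = 3R/2: ΔU = (2.76)(12.47)(416) = 14319 J.
Q = ΔU + W = 14319 + 9546 = 23865 J.

Q ≈ 23900 J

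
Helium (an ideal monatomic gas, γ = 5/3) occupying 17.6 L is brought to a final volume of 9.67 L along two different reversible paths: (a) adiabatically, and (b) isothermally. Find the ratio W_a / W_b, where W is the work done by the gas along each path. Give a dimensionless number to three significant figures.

Path (a) adiabatic: W = P₁V₁(1 − (V₁/V₂)^(γ−1))/(γ−1) → W_a/(P₁V₁) = -0.7361.
Path (b) isothermal: W = P₁V₁ ln(V₂/V₁) → W_b/(P₁V₁) = -0.5989.
W_a / W_b = -0.7361 / -0.5989 = 1.229.

W_a / W_b ≈ 1.23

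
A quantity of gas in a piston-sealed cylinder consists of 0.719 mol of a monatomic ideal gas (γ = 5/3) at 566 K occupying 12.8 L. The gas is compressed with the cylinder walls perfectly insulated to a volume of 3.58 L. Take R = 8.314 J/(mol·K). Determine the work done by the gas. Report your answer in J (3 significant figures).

Adiabatic: TV^(γ−1) = const with γ = 5/3.
T₂ = T₁ (V₁/V₂)^(γ−1) = 566 × (12.8/3.58)^0.667 = 566 × 2.338 = 1323 K.
W_by = nCᵥ(T₁ − T₂) = (0.719)(12.47)(566 − 1323) = -6792 J.

W ≈ -6790 J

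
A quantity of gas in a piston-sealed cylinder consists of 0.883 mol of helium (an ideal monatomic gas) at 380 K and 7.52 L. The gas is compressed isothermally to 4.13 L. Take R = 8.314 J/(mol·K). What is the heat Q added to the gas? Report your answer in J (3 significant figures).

Q ≈ -1670 J

Isothermal ⇒ ΔU = 0, so Q = W = nRT ln(V₂/V₁).
Q = (0.883)(8.314)(380) ln(4.13/7.52) = 2790 × -0.5993 = -1672 J.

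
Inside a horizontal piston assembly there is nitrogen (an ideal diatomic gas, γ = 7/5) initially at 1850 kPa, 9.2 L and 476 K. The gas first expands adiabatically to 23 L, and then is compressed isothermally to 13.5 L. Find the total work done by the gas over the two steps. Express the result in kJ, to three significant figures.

W_total ≈ 6.77 kJ

Step 1 (adiabatic): W = (P₁V₁ − P₂V₂)/(γ−1) = (17020 − 11797)/0.4 = 13057 J.
After step 1: P = 512.9 kPa, V = 23 L, T = 329.9 K.
Step 2 (isothermal): W = P₁V₁ ln(V₂/V₁) = (11797) ln(13.5/23) = -6286 J.
W_total = 13057 − 6286 = 6771 J.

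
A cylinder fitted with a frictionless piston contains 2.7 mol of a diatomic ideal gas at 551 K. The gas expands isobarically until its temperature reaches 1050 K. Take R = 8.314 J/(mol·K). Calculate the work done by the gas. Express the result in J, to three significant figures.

Isobaric: W = P ΔV = nR ΔT.
W = (2.7)(8.314)(1050 − 551) = 11201 J.

W ≈ 11200 J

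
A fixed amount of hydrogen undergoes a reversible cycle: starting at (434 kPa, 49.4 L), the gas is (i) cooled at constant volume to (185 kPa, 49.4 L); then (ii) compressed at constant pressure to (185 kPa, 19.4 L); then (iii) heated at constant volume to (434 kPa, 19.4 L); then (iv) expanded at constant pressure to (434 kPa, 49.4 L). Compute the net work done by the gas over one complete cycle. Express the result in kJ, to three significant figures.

Constant-volume legs do no work.
W(ii) = (185)(19.4 − 49.4) = -5550 J; W(iv) = (434)(49.4 − 19.4) = 13020 J.
W_net = -5550 + 13020 = 7470 J (the clockwise enclosed area).

W_net ≈ 7.47 kJ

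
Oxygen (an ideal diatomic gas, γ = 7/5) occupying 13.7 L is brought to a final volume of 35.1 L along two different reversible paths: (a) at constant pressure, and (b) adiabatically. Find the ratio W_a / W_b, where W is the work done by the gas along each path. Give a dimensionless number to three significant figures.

W_a / W_b ≈ 1.99

Path (a) isobaric: W = P₁(V₂ − V₁) → W_a/(P₁V₁) = 1.562.
Path (b) adiabatic: W = P₁V₁(1 − (V₁/V₂)^(γ−1))/(γ−1) → W_b/(P₁V₁) = 0.784.
W_a / W_b = 1.562 / 0.784 = 1.992.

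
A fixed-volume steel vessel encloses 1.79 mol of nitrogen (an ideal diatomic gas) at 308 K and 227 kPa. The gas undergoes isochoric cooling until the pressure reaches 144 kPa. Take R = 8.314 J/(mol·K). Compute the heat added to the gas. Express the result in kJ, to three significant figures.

Q ≈ -4.19 kJ

Constant volume ⇒ W = 0, so Q = ΔU = nCᵥΔT with Cᵥ = 5R/2 = 20.79 J/(mol·K).
At constant V, T₂/T₁ = P₂/P₁ ⇒ ΔT = T₁(P₂/P₁ − 1) = 308·(144/227 − 1) = -112.6 K.
ΔU = (1.79)(20.79)(-112.6) = -4190 J.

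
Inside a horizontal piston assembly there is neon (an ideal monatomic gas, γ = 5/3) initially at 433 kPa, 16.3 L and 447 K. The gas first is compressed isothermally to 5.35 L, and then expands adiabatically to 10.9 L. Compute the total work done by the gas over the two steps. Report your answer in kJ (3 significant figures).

Step 1 (isothermal): W = P₁V₁ ln(V₂/V₁) = (7058) ln(5.35/16.3) = -7863 J.
After step 1: P = 1319 kPa, V = 5.35 L, T = 447 K.
Step 2 (adiabatic): W = (P₁V₁ − P₂V₂)/(γ−1) = (7058 − 4392)/0.667 = 3999 J.
W_total = -7863 + 3999 = -3864 J.

W_total ≈ -3.86 kJ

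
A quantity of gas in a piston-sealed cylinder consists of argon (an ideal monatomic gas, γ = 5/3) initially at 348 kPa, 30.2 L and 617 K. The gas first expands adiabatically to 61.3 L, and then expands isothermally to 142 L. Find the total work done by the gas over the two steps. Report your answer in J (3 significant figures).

W_total ≈ 11400 J

Step 1 (adiabatic): W = (P₁V₁ − P₂V₂)/(γ−1) = (10510 − 6556)/0.667 = 5931 J.
After step 1: P = 106.9 kPa, V = 61.3 L, T = 384.9 K.
Step 2 (isothermal): W = P₁V₁ ln(V₂/V₁) = (6556) ln(142/61.3) = 5507 J.
W_total = 5931 + 5507 = 11438 J.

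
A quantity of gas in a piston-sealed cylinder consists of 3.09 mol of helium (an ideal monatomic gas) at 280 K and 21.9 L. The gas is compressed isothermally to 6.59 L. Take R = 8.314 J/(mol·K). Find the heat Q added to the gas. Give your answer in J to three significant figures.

Isothermal ⇒ ΔU = 0, so Q = W = nRT ln(V₂/V₁).
Q = (3.09)(8.314)(280) ln(6.59/21.9) = 7193 × -1.201 = -8639 J.

Q ≈ -8640 J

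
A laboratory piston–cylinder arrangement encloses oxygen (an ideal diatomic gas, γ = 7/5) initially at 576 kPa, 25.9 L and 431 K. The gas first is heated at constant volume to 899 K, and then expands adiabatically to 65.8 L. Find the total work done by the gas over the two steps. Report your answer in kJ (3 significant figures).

W_total ≈ 24.2 kJ

Step 1 (isochoric): W = 0 (constant volume).
After step 1: P = 1201 kPa (V unchanged).
Step 2 (adiabatic): W = (P₁V₁ − P₂V₂)/(γ−1) = (31117 − 21431)/0.4 = 24217 J.
W_total = 0 + 24217 = 24217 J.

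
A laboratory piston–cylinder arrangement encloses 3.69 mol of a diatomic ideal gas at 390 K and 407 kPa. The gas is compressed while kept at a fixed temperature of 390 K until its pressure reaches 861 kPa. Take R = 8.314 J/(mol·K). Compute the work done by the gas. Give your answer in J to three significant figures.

Isothermal process: W = nRT ln(V₂/V₁) = nRT ln(P₁/P₂).
W = (3.69)(8.314)(390) × ln(407/861)
  = 11965 × ln(0.4727) = 11965 × -0.7493
W_by_gas = -8965 J.

W ≈ -8960 J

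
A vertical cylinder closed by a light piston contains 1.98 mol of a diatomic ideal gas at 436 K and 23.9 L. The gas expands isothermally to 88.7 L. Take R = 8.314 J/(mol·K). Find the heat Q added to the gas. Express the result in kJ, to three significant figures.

Isothermal ⇒ ΔU = 0, so Q = W = nRT ln(V₂/V₁).
Q = (1.98)(8.314)(436) ln(88.7/23.9) = 7177 × 1.311 = 9412 J.

Q ≈ 9.41 kJ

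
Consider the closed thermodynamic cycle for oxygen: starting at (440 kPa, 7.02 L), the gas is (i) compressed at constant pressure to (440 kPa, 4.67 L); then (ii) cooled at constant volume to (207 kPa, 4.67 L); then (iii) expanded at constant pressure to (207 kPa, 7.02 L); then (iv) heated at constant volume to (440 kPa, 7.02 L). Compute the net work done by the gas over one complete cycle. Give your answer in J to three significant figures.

Constant-volume legs do no work.
W(i) = (440)(4.67 − 7.02) = -1034 J; W(iii) = (207)(7.02 − 4.67) = 486.4 J.
W_net = -1034 + 486.4 = -547.5 J (the counter-clockwise enclosed area).

W_net ≈ -548 J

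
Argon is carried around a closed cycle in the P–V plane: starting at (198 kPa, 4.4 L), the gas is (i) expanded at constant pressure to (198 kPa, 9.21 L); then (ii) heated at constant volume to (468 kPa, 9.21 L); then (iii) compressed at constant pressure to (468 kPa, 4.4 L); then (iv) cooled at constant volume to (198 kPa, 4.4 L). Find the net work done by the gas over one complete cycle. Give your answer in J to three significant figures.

Constant-volume legs do no work.
W(i) = (198)(9.21 − 4.4) = 952.4 J; W(iii) = (468)(4.4 − 9.21) = -2251 J.
W_net = 952.4 − 2251 = -1299 J (the counter-clockwise enclosed area).

W_net ≈ -1300 J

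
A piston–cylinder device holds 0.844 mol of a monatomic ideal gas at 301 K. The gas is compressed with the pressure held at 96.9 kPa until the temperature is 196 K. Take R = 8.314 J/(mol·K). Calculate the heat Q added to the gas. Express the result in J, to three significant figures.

Isobaric: W = nRΔT = (0.844)(8.314)(-105) = -736.8 J.
ΔU = nCᵥΔT with Cᵥ = 3R/2: ΔU = (0.844)(12.47)(-105) = -1105 J.
Q = ΔU + W = -1105 − 736.8 = -1842 J.

Q ≈ -1840 J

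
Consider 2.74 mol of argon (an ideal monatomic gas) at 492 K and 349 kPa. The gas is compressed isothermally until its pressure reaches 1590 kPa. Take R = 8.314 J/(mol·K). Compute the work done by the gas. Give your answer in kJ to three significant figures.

W ≈ -17.0 kJ

Isothermal process: W = nRT ln(V₂/V₁) = nRT ln(P₁/P₂).
W = (2.74)(8.314)(492) × ln(349/1590)
  = 11208 × ln(0.2195) = 11208 × -1.516
W_by_gas = -16996 J.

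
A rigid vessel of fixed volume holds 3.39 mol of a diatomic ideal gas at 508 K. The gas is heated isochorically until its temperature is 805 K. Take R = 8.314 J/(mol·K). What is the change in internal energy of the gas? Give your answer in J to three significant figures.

Constant volume ⇒ W = 0, so Q = ΔU = nCᵥΔT with Cᵥ = 5R/2 = 20.79 J/(mol·K).
ΔU = (3.39)(20.79)(805 − 508) = 20927 J.

ΔU ≈ 20900 J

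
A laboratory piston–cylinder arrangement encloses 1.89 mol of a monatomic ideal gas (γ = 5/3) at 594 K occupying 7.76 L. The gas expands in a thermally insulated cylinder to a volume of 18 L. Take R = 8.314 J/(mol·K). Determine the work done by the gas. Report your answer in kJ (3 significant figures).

W ≈ 6.01 kJ

Adiabatic: TV^(γ−1) = const with γ = 5/3.
T₂ = T₁ (V₁/V₂)^(γ−1) = 594 × (7.76/18)^0.667 = 594 × 0.5707 = 339 K.
W_by = nCᵥ(T₁ − T₂) = (1.89)(12.47)(594 − 339) = 6011 J.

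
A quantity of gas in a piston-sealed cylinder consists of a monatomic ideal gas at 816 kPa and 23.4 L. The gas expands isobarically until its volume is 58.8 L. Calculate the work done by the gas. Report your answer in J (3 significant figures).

W ≈ 28900 J

Isobaric: W = P ΔV.
W = (816 kPa)(58.8 − 23.4 L) = (816)(35.4) = 28886 J.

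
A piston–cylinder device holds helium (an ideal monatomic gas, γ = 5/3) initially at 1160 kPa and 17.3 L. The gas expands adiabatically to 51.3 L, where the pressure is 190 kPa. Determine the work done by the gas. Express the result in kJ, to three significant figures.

W ≈ 15.5 kJ

Adiabatic: W = (P₁V₁ − P₂V₂)/(γ − 1) with γ = 5/3.
P₁V₁ = 20068 J, P₂V₂ = 9747 J.
W = (20068 − 9747) / 0.6667 = 15481 J.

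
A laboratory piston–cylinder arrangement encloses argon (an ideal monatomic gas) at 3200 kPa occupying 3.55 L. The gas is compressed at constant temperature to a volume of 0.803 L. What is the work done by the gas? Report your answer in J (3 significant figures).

W ≈ -16900 J

Isothermal: W = nRT ln(V₂/V₁) = P₁V₁ ln(V₂/V₁).
P₁V₁ = (3200 kPa)(3.55 L) = 11360 J.
W = 11360 × ln(0.803/3.55) = 11360 × -1.486
W_by_gas = -16885 J.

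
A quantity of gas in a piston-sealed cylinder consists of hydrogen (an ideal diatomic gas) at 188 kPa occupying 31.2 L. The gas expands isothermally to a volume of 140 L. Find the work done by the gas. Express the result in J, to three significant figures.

Isothermal: W = nRT ln(V₂/V₁) = P₁V₁ ln(V₂/V₁).
P₁V₁ = (188 kPa)(31.2 L) = 5866 J.
W = 5866 × ln(140/31.2) = 5866 × 1.501
W_by_gas = 8806 J.

W ≈ 8810 J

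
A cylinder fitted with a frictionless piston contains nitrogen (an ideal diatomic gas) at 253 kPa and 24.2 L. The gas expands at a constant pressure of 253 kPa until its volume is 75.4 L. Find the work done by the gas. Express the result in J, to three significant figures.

W ≈ 13000 J

Isobaric: W = P ΔV.
W = (253 kPa)(75.4 − 24.2 L) = (253)(51.2) = 12954 J.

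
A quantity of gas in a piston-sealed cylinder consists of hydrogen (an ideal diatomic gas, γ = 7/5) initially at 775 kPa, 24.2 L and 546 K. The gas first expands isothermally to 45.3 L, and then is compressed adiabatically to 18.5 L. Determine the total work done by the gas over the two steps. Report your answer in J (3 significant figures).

Step 1 (isothermal): W = P₁V₁ ln(V₂/V₁) = (18755) ln(45.3/24.2) = 11759 J.
After step 1: P = 414 kPa, V = 45.3 L, T = 546 K.
Step 2 (adiabatic): W = (P₁V₁ − P₂V₂)/(γ−1) = (18755 − 26834)/0.4 = -20198 J.
W_total = 11759 − 20198 = -8439 J.

W_total ≈ -8440 J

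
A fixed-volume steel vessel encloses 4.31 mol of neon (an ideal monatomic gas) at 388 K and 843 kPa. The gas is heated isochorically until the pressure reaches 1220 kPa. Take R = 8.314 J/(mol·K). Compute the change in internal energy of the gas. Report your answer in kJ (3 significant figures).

ΔU ≈ 9.33 kJ

Constant volume ⇒ W = 0, so Q = ΔU = nCᵥΔT with Cᵥ = 3R/2 = 12.47 J/(mol·K).
At constant V, T₂/T₁ = P₂/P₁ ⇒ ΔT = T₁(P₂/P₁ − 1) = 388·(1220/843 − 1) = 173.5 K.
ΔU = (4.31)(12.47)(173.5) = 9327 J.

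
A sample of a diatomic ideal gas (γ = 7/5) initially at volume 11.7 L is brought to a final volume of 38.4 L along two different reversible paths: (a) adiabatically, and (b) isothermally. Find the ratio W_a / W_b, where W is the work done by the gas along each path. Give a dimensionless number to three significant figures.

W_a / W_b ≈ 0.796

Path (a) adiabatic: W = P₁V₁(1 − (V₁/V₂)^(γ−1))/(γ−1) → W_a/(P₁V₁) = 0.9459.
Path (b) isothermal: W = P₁V₁ ln(V₂/V₁) → W_b/(P₁V₁) = 1.188.
W_a / W_b = 0.9459 / 1.188 = 0.7959.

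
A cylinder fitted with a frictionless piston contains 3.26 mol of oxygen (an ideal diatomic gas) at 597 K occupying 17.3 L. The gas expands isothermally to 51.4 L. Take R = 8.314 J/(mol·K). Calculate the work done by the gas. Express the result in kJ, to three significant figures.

W ≈ 17.6 kJ

Isothermal: W = nRT ln(V₂/V₁).
W = (3.26)(8.314)(597) × ln(51.4/17.3)
  = 16181 × 1.089
W_by_gas = 17620 J.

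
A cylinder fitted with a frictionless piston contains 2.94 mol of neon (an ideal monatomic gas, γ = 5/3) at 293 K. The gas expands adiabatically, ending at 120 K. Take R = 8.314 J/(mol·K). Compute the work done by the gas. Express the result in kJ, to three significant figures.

W ≈ 6.34 kJ

Adiabatic ⇒ Q = 0, so W_by = −ΔU = nCᵥ(T₁ − T₂).
Cᵥ = 3R/2 = 12.47 J/(mol·K).
W = (2.94)(12.47)(293 − 120) = 6343 J.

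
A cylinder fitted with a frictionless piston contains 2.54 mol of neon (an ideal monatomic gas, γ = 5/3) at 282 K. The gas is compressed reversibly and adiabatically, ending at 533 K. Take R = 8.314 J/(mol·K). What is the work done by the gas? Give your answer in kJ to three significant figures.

Adiabatic ⇒ Q = 0, so W_by = −ΔU = nCᵥ(T₁ − T₂).
Cᵥ = 3R/2 = 12.47 J/(mol·K).
W = (2.54)(12.47)(282 − 533) = -7951 J.

W ≈ -7.95 kJ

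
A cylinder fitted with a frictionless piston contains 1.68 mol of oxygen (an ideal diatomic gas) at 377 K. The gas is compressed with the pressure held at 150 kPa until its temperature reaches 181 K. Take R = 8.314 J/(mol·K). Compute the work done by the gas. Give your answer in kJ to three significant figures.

Isobaric: W = P ΔV = nR ΔT.
W = (1.68)(8.314)(181 − 377) = -2738 J.

W ≈ -2.74 kJ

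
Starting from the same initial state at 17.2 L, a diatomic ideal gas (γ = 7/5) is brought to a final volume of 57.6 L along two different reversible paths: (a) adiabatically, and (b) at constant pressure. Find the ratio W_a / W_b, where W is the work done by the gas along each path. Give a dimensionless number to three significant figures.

Path (a) adiabatic: W = P₁V₁(1 − (V₁/V₂)^(γ−1))/(γ−1) → W_a/(P₁V₁) = 0.9584.
Path (b) isobaric: W = P₁(V₂ − V₁) → W_b/(P₁V₁) = 2.349.
W_a / W_b = 0.9584 / 2.349 = 0.408.

W_a / W_b ≈ 0.408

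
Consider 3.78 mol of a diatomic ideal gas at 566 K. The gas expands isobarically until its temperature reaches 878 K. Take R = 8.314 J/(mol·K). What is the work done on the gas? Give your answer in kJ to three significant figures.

W ≈ -9.81 kJ

Isobaric: W = P ΔV = nR ΔT.
W = (3.78)(8.314)(878 − 566) = 9805 J.
Work on gas = −W_by = -9805 J.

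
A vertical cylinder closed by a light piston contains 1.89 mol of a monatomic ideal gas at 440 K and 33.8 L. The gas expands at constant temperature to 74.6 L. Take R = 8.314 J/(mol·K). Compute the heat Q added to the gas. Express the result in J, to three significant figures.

Isothermal ⇒ ΔU = 0, so Q = W = nRT ln(V₂/V₁).
Q = (1.89)(8.314)(440) ln(74.6/33.8) = 6914 × 0.7917 = 5474 J.

Q ≈ 5470 J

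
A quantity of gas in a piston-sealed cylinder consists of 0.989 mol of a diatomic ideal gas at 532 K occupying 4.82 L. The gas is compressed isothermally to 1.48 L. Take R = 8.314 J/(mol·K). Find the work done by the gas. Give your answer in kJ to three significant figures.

Isothermal: W = nRT ln(V₂/V₁).
W = (0.989)(8.314)(532) × ln(1.48/4.82)
  = 4374 × -1.181
W_by_gas = -5165 J.

W ≈ -5.16 kJ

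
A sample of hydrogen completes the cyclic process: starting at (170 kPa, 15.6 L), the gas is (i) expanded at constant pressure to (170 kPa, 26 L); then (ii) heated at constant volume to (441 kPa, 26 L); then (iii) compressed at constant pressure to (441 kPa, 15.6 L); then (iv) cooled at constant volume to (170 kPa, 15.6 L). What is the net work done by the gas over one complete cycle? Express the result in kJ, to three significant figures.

Constant-volume legs do no work.
W(i) = (170)(26 − 15.6) = 1768 J; W(iii) = (441)(15.6 − 26) = -4586 J.
W_net = 1768 − 4586 = -2818 J (the counter-clockwise enclosed area).

W_net ≈ -2.82 kJ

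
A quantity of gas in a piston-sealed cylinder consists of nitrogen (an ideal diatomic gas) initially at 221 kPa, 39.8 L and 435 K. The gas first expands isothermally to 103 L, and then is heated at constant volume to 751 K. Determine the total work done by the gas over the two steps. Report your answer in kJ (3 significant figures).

Step 1 (isothermal): W = P₁V₁ ln(V₂/V₁) = (8796) ln(103/39.8) = 8364 J.
Step 2 (isochoric): W = 0 (constant volume).
W_total = 8364 + 0 = 8364 J.

W_total ≈ 8.36 kJ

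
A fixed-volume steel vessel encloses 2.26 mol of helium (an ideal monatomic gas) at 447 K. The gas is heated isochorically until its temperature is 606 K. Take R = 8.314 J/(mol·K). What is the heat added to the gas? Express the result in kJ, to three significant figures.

Q ≈ 4.48 kJ

Constant volume ⇒ W = 0, so Q = ΔU = nCᵥΔT with Cᵥ = 3R/2 = 12.47 J/(mol·K).
ΔU = (2.26)(12.47)(606 − 447) = 4481 J.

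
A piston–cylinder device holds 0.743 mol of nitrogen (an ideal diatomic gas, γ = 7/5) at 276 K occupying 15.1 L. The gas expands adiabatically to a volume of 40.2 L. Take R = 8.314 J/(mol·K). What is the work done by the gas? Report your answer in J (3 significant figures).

W ≈ 1380 J

Adiabatic: TV^(γ−1) = const with γ = 7/5.
T₂ = T₁ (V₁/V₂)^(γ−1) = 276 × (15.1/40.2)^0.4 = 276 × 0.6759 = 186.6 K.
W_by = nCᵥ(T₁ − T₂) = (0.743)(20.79)(276 − 186.6) = 1381 J.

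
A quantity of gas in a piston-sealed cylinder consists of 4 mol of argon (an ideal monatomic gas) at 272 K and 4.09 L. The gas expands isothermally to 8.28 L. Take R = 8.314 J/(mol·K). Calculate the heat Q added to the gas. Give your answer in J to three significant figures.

Q ≈ 6380 J

Isothermal ⇒ ΔU = 0, so Q = W = nRT ln(V₂/V₁).
Q = (4)(8.314)(272) ln(8.28/4.09) = 9046 × 0.7053 = 6380 J.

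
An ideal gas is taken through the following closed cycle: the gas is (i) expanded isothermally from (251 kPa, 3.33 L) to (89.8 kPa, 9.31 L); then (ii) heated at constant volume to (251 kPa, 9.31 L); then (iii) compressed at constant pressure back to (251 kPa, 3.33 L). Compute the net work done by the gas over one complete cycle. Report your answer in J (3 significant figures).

W_net ≈ -642 J

Leg (i): W = PᵢVᵢ ln(V_f/Vᵢ) = (835.8) ln(9.31/3.33) = 859.3 J.
Leg (ii): W = 0.
Leg (iii): W = PΔV = (251)(3.33 − 9.31) = -1501 J.
W_net = 859.3 − 1501 = -641.6 J.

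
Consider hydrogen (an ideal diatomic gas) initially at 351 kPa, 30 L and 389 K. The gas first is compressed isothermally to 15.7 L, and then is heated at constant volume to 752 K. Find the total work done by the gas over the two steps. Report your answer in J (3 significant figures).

Step 1 (isothermal): W = P₁V₁ ln(V₂/V₁) = (10530) ln(15.7/30) = -6819 J.
Step 2 (isochoric): W = 0 (constant volume).
W_total = -6819 + 0 = -6819 J.

W_total ≈ -6820 J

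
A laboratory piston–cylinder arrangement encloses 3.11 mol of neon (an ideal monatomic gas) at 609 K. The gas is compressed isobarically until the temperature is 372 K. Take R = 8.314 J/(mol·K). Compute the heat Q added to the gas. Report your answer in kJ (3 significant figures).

Q ≈ -15.3 kJ

Isobaric: W = nRΔT = (3.11)(8.314)(-237) = -6128 J.
ΔU = nCᵥΔT with Cᵥ = 3R/2: ΔU = (3.11)(12.47)(-237) = -9192 J.
Q = ΔU + W = -9192 − 6128 = -15320 J.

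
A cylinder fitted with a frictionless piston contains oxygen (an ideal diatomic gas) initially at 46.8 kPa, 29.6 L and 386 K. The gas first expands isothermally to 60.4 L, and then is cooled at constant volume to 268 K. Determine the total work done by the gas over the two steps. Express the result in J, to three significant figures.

Step 1 (isothermal): W = P₁V₁ ln(V₂/V₁) = (1385) ln(60.4/29.6) = 988 J.
Step 2 (isochoric): W = 0 (constant volume).
W_total = 988 + 0 = 988 J.

W_total ≈ 988 J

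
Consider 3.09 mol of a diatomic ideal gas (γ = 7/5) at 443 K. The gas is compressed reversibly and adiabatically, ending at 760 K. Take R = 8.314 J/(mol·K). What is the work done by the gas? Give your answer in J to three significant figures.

W ≈ -20400 J

Adiabatic ⇒ Q = 0, so W_by = −ΔU = nCᵥ(T₁ − T₂).
Cᵥ = 5R/2 = 20.79 J/(mol·K).
W = (3.09)(20.79)(443 − 760) = -20360 J.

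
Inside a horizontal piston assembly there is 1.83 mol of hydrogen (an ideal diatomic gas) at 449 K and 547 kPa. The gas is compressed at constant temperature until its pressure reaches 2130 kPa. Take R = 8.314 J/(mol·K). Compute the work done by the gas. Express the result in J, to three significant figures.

Isothermal process: W = nRT ln(V₂/V₁) = nRT ln(P₁/P₂).
W = (1.83)(8.314)(449) × ln(547/2130)
  = 6831 × ln(0.2568) = 6831 × -1.359
W_by_gas = -9287 J.

W ≈ -9290 J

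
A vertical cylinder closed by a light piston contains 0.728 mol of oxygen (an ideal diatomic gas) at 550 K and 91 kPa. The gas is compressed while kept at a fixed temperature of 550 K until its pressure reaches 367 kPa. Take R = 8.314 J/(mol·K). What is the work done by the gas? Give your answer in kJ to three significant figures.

Isothermal process: W = nRT ln(V₂/V₁) = nRT ln(P₁/P₂).
W = (0.728)(8.314)(550) × ln(91/367)
  = 3329 × ln(0.248) = 3329 × -1.395
W_by_gas = -4642 J.

W ≈ -4.64 kJ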